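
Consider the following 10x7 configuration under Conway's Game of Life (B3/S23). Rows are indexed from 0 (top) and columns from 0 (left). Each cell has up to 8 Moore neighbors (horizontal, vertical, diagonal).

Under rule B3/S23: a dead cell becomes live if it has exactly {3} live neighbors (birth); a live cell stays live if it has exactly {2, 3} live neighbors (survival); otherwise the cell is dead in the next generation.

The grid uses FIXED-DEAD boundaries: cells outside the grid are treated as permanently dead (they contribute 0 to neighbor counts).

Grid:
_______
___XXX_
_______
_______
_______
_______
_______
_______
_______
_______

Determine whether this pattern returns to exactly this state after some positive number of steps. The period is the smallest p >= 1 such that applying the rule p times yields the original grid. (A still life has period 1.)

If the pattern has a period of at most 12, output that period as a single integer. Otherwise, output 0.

Simulating and comparing each generation to the original:
Gen 0 (original, given above): 3 live cells
Gen 1: 3 live cells, differs from original
Gen 2: 3 live cells, MATCHES original -> period = 2

Answer: 2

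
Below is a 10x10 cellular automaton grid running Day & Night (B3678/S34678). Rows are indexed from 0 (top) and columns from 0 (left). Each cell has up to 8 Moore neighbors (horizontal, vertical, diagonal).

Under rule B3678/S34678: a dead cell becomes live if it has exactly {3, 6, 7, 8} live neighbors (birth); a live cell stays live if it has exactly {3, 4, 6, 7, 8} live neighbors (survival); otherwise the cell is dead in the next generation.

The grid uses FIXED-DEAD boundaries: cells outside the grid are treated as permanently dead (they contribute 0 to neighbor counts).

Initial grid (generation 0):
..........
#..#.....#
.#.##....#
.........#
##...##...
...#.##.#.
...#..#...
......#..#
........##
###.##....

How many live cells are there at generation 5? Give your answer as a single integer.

Simulating step by step:
Generation 0 (given above): 27 live cells
Generation 1: 22 live cells
..........
..#.#.....
..#.....#.
###.##....
....####..
..#..##...
....#.#...
.......##.
.#...#....
..........
Generation 2: 16 live cells
..........
...#......
..#.##....
.#..##.#..
..#.##....
...#.#....
......#...
.....##...
..........
..........
Generation 3: 10 live cells
..........
....#.....
....###...
..#.......
.....#....
.....##...
....#.#...
..........
..........
..........
Generation 4: 8 live cells
..........
..........
...#.#....
....#.#...
......#...
....###...
..........
..........
..........
..........
Generation 5: 7 live cells
..........
..........
....#.....
..........
....####..
.....#....
.....#....
..........
..........
..........
Population at generation 5: 7

Answer: 7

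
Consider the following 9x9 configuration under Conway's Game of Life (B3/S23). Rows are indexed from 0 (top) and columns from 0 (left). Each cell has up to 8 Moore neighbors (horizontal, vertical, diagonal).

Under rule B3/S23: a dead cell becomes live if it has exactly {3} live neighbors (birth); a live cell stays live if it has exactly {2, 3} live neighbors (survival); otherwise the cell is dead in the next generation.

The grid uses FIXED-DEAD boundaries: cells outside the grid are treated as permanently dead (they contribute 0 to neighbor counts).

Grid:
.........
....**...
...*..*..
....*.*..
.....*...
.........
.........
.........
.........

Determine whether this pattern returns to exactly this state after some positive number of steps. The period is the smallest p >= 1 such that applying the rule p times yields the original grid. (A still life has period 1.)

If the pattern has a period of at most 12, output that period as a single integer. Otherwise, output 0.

Simulating and comparing each generation to the original:
Gen 0 (original, given above): 7 live cells
Gen 1: 7 live cells, MATCHES original -> period = 1

Answer: 1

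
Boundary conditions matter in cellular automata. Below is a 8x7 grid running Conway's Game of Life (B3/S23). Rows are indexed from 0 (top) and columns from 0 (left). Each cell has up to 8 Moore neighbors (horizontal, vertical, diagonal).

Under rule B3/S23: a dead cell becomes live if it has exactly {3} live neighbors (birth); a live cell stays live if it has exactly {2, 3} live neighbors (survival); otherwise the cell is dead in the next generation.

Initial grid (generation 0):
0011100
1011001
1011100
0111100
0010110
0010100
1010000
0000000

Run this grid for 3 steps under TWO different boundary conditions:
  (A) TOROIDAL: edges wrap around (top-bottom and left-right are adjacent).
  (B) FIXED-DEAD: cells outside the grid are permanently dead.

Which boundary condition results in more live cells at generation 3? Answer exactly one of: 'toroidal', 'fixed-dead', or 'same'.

Under TOROIDAL boundary, generation 3:
0001111
0001100
0000111
0000010
0000001
0010000
0100010
1100011
Population = 18

Under FIXED-DEAD boundary, generation 3:
0000000
0000000
0000000
0000000
0000010
0010000
0010010
0001000
Population = 5

Comparison: toroidal=18, fixed-dead=5 -> toroidal

Answer: toroidal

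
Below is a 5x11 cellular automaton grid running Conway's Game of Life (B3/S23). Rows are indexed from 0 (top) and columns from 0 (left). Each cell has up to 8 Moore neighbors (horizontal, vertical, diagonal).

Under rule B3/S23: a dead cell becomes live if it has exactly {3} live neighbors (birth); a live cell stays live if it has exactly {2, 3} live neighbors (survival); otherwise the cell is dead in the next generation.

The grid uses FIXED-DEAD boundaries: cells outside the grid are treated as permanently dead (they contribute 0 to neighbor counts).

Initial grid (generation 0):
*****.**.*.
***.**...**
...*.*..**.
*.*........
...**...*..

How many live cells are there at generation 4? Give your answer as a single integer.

Simulating step by step:
Generation 0 (given above): 24 live cells
Generation 1: 19 live cells
*...*.*.***
*......*..*
*..*.*..***
..*.....**.
...*.......
Generation 2: 18 live cells
.......****
**..****...
.*.....*..*
..***...*.*
...........
Generation 3: 17 live cells
.....*.***.
**...*....*
**.....***.
..**.....*.
...*.......
Generation 4: 16 live cells
......*.**.
**........*
*.......***
.***.....*.
..**.......
Population at generation 4: 16

Answer: 16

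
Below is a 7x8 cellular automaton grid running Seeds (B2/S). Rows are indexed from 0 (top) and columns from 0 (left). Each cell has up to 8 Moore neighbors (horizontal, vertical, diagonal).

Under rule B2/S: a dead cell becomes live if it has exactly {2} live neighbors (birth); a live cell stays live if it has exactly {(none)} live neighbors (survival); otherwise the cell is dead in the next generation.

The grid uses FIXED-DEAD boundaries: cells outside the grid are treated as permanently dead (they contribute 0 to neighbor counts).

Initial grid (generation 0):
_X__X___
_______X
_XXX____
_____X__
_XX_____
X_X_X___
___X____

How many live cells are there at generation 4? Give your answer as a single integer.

Answer: 8

Derivation:
Simulating step by step:
Generation 0 (given above): 13 live cells
Generation 1: 12 live cells
________
X___X___
____X_X_
X___X___
X___XX__
________
_XX_X___
Generation 2: 10 live cells
________
___X____
XX______
_X____X_
_X_X____
X_X_____
___X____
Generation 3: 6 live cells
________
XXX_____
________
________
________
____X___
_XX_____
Generation 4: 8 live cells
X_X_____
________
X_X_____
________
________
_XXX____
___X____
Population at generation 4: 8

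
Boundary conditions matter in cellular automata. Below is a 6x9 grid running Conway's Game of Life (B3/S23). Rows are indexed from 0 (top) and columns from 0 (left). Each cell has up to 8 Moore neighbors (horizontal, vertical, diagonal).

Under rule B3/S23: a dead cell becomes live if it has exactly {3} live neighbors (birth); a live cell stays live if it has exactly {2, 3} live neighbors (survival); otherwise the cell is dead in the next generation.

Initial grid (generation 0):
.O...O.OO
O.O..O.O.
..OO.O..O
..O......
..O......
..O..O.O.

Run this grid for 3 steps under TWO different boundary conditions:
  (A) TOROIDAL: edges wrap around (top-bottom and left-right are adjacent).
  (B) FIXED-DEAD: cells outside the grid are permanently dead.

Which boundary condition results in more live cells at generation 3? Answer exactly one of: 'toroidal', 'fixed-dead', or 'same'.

Answer: toroidal

Derivation:
Under TOROIDAL boundary, generation 3:
....OO...
O........
OO..OOOO.
O..OO.OO.
...OOO.OO
...OO.OOO
Population = 24

Under FIXED-DEAD boundary, generation 3:
......O.O
....O...O
....O.OO.
...OO....
..OO.....
..O......
Population = 12

Comparison: toroidal=24, fixed-dead=12 -> toroidal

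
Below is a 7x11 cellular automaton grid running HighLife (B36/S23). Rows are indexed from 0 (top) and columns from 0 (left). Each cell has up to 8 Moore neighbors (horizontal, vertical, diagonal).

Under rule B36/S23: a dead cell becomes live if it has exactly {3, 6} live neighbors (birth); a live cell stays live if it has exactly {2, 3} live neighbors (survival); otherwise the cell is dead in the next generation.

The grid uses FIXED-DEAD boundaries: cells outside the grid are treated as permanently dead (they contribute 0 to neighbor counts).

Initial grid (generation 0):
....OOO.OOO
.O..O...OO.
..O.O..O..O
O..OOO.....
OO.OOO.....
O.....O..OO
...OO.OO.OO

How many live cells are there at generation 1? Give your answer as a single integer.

Simulating step by step:
Generation 0 (given above): 33 live cells
Generation 1: 32 live cells
....OO.OO.O
....O.O....
.OO.....OO.
O.....O....
OOOO..O....
OOO...OOOOO
.....OOOOOO
Population at generation 1: 32

Answer: 32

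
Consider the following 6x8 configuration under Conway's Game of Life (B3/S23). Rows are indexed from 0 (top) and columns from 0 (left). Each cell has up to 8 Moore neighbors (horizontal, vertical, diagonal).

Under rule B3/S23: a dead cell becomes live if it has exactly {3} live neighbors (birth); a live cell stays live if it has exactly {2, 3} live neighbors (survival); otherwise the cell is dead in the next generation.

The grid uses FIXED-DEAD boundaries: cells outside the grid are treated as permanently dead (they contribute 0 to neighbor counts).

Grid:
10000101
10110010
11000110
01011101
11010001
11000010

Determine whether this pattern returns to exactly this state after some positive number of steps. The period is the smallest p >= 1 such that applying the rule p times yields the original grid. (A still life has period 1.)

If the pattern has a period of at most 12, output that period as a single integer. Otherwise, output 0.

Simulating and comparing each generation to the original:
Gen 0 (original, given above): 23 live cells
Gen 1: 17 live cells, differs from original
Gen 2: 13 live cells, differs from original
Gen 3: 11 live cells, differs from original
Gen 4: 13 live cells, differs from original
Gen 5: 13 live cells, differs from original
Gen 6: 13 live cells, differs from original
Gen 7: 12 live cells, differs from original
Gen 8: 11 live cells, differs from original
Gen 9: 12 live cells, differs from original
Gen 10: 12 live cells, differs from original
Gen 11: 12 live cells, differs from original
Gen 12: 12 live cells, differs from original
No period found within 12 steps.

Answer: 0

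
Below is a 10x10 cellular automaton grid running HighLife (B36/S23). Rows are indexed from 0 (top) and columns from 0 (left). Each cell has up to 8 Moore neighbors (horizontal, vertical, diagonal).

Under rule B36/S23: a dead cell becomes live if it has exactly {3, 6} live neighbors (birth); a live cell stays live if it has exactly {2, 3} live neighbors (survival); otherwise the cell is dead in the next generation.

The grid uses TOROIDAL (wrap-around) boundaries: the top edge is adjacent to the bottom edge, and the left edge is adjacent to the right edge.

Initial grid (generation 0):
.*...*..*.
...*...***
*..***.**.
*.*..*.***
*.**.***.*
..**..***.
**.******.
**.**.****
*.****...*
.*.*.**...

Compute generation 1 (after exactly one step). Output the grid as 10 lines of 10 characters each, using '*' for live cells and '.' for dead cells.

Simulating step by step:
Generation 0 (given above): 57 live cells
Generation 1: 27 live cells
(generation 1 grid is the final answer)

Answer: *....*..**
*.**.*....
****.*....
..*.*.....
*....*....
....**....
..*......*
..*.......
..........
.*.**.*..*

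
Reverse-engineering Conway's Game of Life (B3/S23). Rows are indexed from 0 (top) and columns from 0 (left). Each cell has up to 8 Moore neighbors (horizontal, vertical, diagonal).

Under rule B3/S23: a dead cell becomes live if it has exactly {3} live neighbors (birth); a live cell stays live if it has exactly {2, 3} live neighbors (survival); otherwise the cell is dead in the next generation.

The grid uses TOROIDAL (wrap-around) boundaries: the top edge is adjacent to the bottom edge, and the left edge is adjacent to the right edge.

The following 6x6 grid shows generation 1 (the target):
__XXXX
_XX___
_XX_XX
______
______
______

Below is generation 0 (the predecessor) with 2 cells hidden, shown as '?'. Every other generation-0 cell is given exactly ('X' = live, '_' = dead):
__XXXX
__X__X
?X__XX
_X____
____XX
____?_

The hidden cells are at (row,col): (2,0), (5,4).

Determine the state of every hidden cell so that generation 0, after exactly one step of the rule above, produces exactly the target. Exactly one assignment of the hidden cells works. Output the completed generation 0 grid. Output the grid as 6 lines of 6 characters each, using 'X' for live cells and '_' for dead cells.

Hidden generation-0 cells (in order): (2,0), (5,4).
A hidden cell only influences target cells in its own 3x3 neighborhood. Try each of the 2^2 = 4 assignments, step the completed generation 0 forward once under B3/S23, and compare with the target:
  (2,0)=_ (5,4)=_ -> step reproduces the target at every cell -> ACCEPT
  (2,0)=_ (5,4)=X -> step gives (0,3)='_' but target has 'X' -> reject
  (2,0)=X (5,4)=_ -> step gives (1,1)='_' but target has 'X' -> reject
  (2,0)=X (5,4)=X -> step gives (0,3)='_' but target has 'X' -> reject
Unique solution: (2,0)=dead, (5,4)=dead.
Check: live-neighbor counts of every cell in the completed generation 0:
222332
433564
423222
412244
211111
212454
Applying B3/S23 to generation 0 with these counts gives:
__XXXX
_XX___
_XX_XX
______
______
______
which matches the target exactly.

Answer: __XXXX
__X__X
_X__XX
_X____
____XX
______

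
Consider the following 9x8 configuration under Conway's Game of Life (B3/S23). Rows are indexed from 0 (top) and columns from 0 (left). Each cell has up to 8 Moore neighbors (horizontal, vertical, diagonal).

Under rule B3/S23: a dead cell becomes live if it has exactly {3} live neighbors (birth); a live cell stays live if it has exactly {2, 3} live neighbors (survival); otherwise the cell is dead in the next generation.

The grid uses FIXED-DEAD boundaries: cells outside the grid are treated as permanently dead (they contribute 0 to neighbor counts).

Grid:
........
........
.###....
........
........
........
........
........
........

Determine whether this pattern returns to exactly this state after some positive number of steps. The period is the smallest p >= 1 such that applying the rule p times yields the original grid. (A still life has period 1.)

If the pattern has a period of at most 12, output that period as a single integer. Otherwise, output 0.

Answer: 2

Derivation:
Simulating and comparing each generation to the original:
Gen 0 (original, given above): 3 live cells
Gen 1: 3 live cells, differs from original
Gen 2: 3 live cells, MATCHES original -> period = 2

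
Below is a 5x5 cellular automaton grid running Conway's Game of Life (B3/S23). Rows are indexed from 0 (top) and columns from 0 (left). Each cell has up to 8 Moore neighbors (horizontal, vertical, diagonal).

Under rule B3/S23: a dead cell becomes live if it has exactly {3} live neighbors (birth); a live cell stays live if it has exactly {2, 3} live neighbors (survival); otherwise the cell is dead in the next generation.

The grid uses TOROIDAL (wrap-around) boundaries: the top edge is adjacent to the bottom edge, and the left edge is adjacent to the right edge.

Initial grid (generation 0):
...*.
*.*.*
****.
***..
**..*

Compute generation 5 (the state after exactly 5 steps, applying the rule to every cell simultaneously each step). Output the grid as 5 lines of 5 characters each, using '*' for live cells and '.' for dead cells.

Simulating step by step:
Generation 0 (given above): 14 live cells
Generation 1: 5 live cells
..**.
*....
.....
.....
...**
Generation 2: 5 live cells
..**.
.....
.....
.....
..***
Generation 3: 5 live cells
..*.*
.....
.....
...*.
..*.*
Generation 4: 3 live cells
.....
.....
.....
...*.
..*.*
Generation 5: 2 live cells
(generation 5 grid is the final answer)

Answer: .....
.....
.....
...*.
...*.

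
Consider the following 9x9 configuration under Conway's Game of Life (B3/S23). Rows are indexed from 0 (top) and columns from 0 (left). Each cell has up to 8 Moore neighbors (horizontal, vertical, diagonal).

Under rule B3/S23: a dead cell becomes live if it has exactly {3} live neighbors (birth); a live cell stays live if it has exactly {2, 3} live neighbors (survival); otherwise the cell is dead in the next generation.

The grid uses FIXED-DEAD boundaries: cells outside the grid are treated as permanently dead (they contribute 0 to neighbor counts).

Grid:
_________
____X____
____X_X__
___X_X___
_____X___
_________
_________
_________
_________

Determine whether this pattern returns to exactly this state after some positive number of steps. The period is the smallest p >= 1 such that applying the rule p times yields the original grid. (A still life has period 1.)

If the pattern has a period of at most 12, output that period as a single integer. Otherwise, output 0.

Answer: 2

Derivation:
Simulating and comparing each generation to the original:
Gen 0 (original, given above): 6 live cells
Gen 1: 6 live cells, differs from original
Gen 2: 6 live cells, MATCHES original -> period = 2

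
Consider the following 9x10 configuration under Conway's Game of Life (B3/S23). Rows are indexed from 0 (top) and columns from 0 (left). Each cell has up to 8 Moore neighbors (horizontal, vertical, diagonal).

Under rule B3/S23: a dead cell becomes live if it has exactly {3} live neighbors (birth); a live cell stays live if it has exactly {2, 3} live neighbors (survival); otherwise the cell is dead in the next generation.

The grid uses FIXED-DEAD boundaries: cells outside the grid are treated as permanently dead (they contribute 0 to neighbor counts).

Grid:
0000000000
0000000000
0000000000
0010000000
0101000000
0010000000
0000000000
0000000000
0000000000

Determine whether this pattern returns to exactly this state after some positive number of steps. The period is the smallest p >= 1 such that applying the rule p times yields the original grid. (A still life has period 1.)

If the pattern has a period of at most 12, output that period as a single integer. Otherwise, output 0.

Answer: 1

Derivation:
Simulating and comparing each generation to the original:
Gen 0 (original, given above): 4 live cells
Gen 1: 4 live cells, MATCHES original -> period = 1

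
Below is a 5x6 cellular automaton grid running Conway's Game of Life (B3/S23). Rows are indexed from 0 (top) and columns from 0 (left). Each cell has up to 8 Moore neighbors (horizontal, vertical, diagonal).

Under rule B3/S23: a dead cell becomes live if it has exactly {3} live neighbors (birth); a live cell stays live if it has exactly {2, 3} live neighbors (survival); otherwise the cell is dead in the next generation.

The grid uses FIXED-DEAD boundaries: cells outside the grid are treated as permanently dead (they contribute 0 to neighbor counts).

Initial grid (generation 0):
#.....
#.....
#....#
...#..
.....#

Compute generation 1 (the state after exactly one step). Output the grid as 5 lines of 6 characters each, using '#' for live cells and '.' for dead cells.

Answer: ......
##....
......
....#.
......

Derivation:
Simulating step by step:
Generation 0 (given above): 6 live cells
Generation 1: 3 live cells
(generation 1 grid is the final answer)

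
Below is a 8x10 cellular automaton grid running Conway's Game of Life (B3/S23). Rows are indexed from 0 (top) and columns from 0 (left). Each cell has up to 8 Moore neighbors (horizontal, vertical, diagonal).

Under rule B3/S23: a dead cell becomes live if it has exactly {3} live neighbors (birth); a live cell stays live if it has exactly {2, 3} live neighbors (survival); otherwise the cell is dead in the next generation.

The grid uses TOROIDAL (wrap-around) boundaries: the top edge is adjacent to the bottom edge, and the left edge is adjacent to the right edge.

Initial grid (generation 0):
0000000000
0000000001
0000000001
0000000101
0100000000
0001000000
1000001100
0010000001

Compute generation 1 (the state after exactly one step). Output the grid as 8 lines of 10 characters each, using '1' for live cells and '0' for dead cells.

Simulating step by step:
Generation 0 (given above): 11 live cells
Generation 1: 4 live cells
(generation 1 grid is the final answer)

Answer: 0000000000
0000000000
1000000001
1000000010
0000000000
0000000000
0000000000
0000000000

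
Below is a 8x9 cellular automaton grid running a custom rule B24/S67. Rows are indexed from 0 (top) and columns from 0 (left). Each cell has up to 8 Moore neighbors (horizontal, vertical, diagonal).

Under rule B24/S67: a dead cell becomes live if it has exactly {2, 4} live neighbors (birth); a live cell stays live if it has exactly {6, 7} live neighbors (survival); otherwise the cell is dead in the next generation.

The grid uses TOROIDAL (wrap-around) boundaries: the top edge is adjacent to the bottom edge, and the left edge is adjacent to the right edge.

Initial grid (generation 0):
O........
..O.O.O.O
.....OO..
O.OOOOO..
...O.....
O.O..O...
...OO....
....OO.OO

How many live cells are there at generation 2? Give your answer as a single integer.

Simulating step by step:
Generation 0 (given above): 23 live cells
Generation 1: 29 live cells
.O...O.OO
OO.O.O...
O....O.OO
.O.....O.
OOO..O..O
.O.OO....
OOO..O.O.
O.....O..
Generation 2: 15 live cells
......O..
....O..O.
.O....O..
....OOO..
......OO.
.O.....OO
.........
....O..O.
Population at generation 2: 15

Answer: 15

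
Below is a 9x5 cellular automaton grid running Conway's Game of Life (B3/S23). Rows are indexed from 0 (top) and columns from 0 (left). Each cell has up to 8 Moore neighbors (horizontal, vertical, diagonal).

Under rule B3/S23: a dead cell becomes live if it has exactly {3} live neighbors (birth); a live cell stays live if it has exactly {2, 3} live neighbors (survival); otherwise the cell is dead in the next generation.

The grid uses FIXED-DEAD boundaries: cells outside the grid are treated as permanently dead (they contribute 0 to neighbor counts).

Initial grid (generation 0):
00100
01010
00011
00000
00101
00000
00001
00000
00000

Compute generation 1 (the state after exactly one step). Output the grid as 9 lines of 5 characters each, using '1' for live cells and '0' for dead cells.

Answer: 00100
00011
00111
00001
00000
00010
00000
00000
00000

Derivation:
Simulating step by step:
Generation 0 (given above): 8 live cells
Generation 1: 8 live cells
(generation 1 grid is the final answer)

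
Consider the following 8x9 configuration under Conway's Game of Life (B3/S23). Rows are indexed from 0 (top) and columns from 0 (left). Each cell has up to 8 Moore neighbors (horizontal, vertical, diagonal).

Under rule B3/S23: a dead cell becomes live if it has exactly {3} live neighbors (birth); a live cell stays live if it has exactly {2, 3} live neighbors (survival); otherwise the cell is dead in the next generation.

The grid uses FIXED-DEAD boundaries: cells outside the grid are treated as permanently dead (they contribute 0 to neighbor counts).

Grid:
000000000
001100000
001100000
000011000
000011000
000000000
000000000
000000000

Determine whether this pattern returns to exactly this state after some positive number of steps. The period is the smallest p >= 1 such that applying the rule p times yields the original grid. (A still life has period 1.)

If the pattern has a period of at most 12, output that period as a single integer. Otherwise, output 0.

Answer: 2

Derivation:
Simulating and comparing each generation to the original:
Gen 0 (original, given above): 8 live cells
Gen 1: 6 live cells, differs from original
Gen 2: 8 live cells, MATCHES original -> period = 2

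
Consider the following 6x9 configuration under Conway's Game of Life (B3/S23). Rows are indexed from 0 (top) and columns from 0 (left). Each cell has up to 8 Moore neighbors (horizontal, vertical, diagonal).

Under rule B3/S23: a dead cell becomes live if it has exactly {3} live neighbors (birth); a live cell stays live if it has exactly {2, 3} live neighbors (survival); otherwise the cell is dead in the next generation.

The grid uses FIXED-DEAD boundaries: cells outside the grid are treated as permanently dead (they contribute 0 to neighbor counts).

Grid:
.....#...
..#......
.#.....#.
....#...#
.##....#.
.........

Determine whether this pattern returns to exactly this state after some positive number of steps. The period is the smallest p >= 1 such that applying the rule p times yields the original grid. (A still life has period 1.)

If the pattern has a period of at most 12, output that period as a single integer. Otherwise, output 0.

Answer: 0

Derivation:
Simulating and comparing each generation to the original:
Gen 0 (original, given above): 9 live cells
Gen 1: 4 live cells, differs from original
Gen 2: 0 live cells, differs from original
Gen 3: 0 live cells, differs from original
Gen 4: 0 live cells, differs from original
Gen 5: 0 live cells, differs from original
Gen 6: 0 live cells, differs from original
Gen 7: 0 live cells, differs from original
Gen 8: 0 live cells, differs from original
Gen 9: 0 live cells, differs from original
Gen 10: 0 live cells, differs from original
Gen 11: 0 live cells, differs from original
Gen 12: 0 live cells, differs from original
No period found within 12 steps.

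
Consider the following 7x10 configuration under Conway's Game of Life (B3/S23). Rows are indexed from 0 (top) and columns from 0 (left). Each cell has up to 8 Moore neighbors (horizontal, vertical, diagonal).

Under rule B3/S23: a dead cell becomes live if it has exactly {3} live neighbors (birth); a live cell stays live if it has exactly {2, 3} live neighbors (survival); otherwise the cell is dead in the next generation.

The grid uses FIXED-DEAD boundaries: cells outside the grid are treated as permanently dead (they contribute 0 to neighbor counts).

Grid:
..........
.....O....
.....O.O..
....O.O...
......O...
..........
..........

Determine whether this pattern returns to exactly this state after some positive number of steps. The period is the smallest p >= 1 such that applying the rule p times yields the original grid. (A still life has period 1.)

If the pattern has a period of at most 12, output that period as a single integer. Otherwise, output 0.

Simulating and comparing each generation to the original:
Gen 0 (original, given above): 6 live cells
Gen 1: 6 live cells, differs from original
Gen 2: 6 live cells, MATCHES original -> period = 2

Answer: 2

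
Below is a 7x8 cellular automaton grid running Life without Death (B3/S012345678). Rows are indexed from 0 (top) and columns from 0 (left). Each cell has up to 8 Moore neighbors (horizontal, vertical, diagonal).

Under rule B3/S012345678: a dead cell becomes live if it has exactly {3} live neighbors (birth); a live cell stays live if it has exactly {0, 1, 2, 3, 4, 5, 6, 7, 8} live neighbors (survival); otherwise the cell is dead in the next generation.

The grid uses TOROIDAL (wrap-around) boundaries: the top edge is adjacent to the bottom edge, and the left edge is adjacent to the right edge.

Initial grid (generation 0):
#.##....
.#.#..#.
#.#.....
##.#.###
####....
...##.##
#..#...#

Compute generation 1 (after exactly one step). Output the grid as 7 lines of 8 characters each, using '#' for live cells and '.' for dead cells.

Simulating step by step:
Generation 0 (given above): 25 live cells
Generation 1: 34 live cells
(generation 1 grid is the final answer)

Answer: #.###...
##.#..##
#.####..
##.#####
####....
...##.##
##.#..##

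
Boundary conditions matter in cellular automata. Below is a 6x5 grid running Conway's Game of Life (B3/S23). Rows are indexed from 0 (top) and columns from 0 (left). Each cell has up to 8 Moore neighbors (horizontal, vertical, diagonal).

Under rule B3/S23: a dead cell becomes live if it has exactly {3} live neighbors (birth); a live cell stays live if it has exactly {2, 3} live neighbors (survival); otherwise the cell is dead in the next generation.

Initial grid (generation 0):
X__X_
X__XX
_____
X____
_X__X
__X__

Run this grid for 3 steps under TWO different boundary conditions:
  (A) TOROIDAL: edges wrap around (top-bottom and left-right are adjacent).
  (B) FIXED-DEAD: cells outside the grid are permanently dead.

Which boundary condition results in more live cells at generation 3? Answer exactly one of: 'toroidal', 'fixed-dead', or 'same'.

Under TOROIDAL boundary, generation 3:
_____
XX__X
_X___
XX__X
____X
_____
Population = 8

Under FIXED-DEAD boundary, generation 3:
___XX
___XX
_____
_____
_____
_____
Population = 4

Comparison: toroidal=8, fixed-dead=4 -> toroidal

Answer: toroidal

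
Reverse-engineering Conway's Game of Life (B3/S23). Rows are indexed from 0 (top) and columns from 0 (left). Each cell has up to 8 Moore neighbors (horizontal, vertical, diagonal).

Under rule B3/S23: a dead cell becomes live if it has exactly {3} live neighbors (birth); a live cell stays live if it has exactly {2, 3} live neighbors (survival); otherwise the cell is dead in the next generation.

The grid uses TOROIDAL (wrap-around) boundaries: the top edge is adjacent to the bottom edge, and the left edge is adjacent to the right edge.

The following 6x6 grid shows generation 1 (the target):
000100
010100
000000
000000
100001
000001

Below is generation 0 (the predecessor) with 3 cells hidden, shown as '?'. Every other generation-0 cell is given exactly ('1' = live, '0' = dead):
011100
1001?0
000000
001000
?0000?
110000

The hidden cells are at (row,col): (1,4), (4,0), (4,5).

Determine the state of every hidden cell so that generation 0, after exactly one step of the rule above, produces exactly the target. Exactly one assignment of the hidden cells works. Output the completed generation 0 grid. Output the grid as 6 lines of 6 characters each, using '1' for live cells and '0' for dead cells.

Answer: 011100
100100
000000
001000
100001
110000

Derivation:
Hidden generation-0 cells (in order): (1,4), (4,0), (4,5).
A hidden cell only influences target cells in its own 3x3 neighborhood. Try each of the 2^3 = 8 assignments, step the completed generation 0 forward once under B3/S23, and compare with the target:
  (1,4)=0 (4,0)=0 (4,5)=0 -> step gives (4,0)='0' but target has '1' -> reject
  (1,4)=0 (4,0)=0 (4,5)=1 -> step gives (4,1)='1' but target has '0' -> reject
  (1,4)=0 (4,0)=1 (4,5)=0 -> step gives (4,5)='0' but target has '1' -> reject
  (1,4)=0 (4,0)=1 (4,5)=1 -> step reproduces the target at every cell -> ACCEPT
  (1,4)=1 (4,0)=0 (4,5)=0 -> step gives (0,4)='1' but target has '0' -> reject
  (1,4)=1 (4,0)=0 (4,5)=1 -> step gives (0,4)='1' but target has '0' -> reject
  (1,4)=1 (4,0)=1 (4,5)=0 -> step gives (0,4)='1' but target has '0' -> reject
  (1,4)=1 (4,0)=1 (4,5)=1 -> step gives (0,4)='1' but target has '0' -> reject
Unique solution: (1,4)=dead, (4,0)=live, (4,5)=live.
Check: live-neighbor counts of every cell in the completed generation 0:
444222
134221
122211
220112
342112
444223
Applying B3/S23 to generation 0 with these counts gives:
000100
010100
000000
000000
100001
000001
which matches the target exactly.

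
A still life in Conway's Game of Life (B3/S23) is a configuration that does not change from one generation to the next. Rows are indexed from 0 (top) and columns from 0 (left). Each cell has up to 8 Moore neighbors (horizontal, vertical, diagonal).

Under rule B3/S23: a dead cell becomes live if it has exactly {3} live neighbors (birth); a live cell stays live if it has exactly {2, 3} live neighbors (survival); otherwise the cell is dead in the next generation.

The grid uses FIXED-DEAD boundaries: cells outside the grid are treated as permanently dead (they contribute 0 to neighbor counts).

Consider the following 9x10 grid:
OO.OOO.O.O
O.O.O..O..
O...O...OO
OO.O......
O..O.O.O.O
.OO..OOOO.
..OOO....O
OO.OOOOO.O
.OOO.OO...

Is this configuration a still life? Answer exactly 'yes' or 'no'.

Answer: no

Derivation:
Compute generation 1 and compare to generation 0 (given above):
Generation 1:
OOOOOOO.O.
O.O...OO.O
O.O.O...O.
OOOO.....O
O..O.O.O..
.O...O.O.O
O........O
O......OO.
OO.O...O..
Cell (0,2) differs: gen0=0 vs gen1=1 -> NOT a still life.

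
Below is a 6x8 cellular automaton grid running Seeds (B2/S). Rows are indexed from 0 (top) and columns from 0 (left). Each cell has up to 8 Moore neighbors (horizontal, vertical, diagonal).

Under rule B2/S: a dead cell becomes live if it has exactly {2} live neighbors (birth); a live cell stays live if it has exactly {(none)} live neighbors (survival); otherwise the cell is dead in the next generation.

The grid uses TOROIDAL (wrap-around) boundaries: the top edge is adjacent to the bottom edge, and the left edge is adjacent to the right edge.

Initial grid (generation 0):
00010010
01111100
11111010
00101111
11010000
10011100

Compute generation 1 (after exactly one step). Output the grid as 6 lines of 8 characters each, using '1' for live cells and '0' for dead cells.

Answer: 10000001
00000000
00000000
00000000
00000000
00000010

Derivation:
Simulating step by step:
Generation 0 (given above): 25 live cells
Generation 1: 3 live cells
(generation 1 grid is the final answer)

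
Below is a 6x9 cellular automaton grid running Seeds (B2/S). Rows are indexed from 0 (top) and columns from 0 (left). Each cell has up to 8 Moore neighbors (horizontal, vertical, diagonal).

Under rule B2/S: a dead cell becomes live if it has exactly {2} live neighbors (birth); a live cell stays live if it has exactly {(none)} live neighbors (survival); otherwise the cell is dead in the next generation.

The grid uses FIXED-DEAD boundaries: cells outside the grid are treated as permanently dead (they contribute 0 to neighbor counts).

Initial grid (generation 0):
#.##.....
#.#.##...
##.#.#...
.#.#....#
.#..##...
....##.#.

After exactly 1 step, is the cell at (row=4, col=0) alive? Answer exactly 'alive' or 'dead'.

Simulating step by step:
Generation 0 (given above): 20 live cells
Generation 1: 8 live cells
.....#...
......#..
......#..
......#..
#......##
...#.....

Cell (4,0) at generation 1: 1 -> alive

Answer: alive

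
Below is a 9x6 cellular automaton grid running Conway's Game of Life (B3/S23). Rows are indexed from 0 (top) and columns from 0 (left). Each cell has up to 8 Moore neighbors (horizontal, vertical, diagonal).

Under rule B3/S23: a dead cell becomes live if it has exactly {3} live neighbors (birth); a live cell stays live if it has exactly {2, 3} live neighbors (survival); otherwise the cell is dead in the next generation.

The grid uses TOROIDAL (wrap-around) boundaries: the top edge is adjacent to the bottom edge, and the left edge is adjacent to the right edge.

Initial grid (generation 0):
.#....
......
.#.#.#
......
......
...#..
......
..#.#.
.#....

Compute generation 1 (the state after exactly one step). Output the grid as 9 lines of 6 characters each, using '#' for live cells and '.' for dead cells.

Answer: ......
#.#...
......
......
......
......
...#..
......
.##...

Derivation:
Simulating step by step:
Generation 0 (given above): 8 live cells
Generation 1: 5 live cells
(generation 1 grid is the final answer)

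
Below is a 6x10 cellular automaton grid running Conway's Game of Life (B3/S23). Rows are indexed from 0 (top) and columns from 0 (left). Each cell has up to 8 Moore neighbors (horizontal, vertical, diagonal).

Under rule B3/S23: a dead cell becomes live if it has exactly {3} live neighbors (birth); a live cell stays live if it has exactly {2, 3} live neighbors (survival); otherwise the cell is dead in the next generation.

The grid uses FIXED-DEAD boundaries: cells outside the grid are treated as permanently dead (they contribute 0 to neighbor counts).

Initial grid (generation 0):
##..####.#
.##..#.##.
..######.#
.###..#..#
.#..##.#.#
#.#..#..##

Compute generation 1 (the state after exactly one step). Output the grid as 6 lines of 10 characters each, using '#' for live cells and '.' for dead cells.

Answer: ###.##.#..
#........#
.........#
.#.......#
#...##.#.#
.#..###.##

Derivation:
Simulating step by step:
Generation 0 (given above): 34 live cells
Generation 1: 22 live cells
(generation 1 grid is the final answer)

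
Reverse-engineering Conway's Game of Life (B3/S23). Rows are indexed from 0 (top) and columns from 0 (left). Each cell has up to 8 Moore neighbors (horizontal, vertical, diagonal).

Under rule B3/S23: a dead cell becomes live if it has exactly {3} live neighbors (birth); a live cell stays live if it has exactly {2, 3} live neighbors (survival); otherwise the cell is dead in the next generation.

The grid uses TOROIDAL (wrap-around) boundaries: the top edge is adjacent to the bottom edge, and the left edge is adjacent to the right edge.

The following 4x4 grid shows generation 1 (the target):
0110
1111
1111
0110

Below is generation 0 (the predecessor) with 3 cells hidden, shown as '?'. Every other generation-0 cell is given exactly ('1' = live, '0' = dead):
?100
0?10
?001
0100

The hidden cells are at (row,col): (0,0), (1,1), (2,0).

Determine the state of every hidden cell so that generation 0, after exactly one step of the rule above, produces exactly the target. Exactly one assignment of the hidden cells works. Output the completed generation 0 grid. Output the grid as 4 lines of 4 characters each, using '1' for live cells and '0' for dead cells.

Hidden generation-0 cells (in order): (0,0), (1,1), (2,0).
A hidden cell only influences target cells in its own 3x3 neighborhood. Try each of the 2^3 = 8 assignments, step the completed generation 0 forward once under B3/S23, and compare with the target:
  (0,0)=0 (1,1)=0 (2,0)=0 -> step gives (1,0)='0' but target has '1' -> reject
  (0,0)=0 (1,1)=0 (2,0)=1 -> step reproduces the target at every cell -> ACCEPT
  (0,0)=0 (1,1)=1 (2,0)=0 -> step gives (0,0)='1' but target has '0' -> reject
  (0,0)=0 (1,1)=1 (2,0)=1 -> step gives (0,0)='1' but target has '0' -> reject
  (0,0)=1 (1,1)=0 (2,0)=0 -> step gives (0,0)='1' but target has '0' -> reject
  (0,0)=1 (1,1)=0 (2,0)=1 -> step gives (0,0)='1' but target has '0' -> reject
  (0,0)=1 (1,1)=1 (2,0)=0 -> step gives (0,0)='1' but target has '0' -> reject
  (0,0)=1 (1,1)=1 (2,0)=1 -> step gives (0,0)='1' but target has '0' -> reject
Unique solution: (0,0)=dead, (1,1)=dead, (2,0)=live.
Check: live-neighbor counts of every cell in the completed generation 0:
2231
3323
2332
4232
Applying B3/S23 to generation 0 with these counts gives:
0110
1111
1111
0110
which matches the target exactly.

Answer: 0100
0010
1001
0100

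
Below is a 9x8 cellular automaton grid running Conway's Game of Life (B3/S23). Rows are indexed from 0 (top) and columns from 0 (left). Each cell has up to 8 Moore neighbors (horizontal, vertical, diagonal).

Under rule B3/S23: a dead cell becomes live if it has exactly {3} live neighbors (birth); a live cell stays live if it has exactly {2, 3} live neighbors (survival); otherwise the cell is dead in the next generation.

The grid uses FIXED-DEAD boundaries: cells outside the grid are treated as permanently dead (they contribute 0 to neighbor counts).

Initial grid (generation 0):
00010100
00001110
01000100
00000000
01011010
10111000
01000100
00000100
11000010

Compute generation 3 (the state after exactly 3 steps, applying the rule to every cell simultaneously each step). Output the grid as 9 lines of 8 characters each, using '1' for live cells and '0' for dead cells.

Answer: 00000110
00011001
00011100
00100000
00110100
01000000
10100000
01011010
00000100

Derivation:
Simulating step by step:
Generation 0 (given above): 21 live cells
Generation 1: 21 live cells
00000110
00000010
00001110
00101100
01001100
10000000
01110100
11000110
00000000
Generation 2: 23 live cells
00000110
00001001
00011010
00000000
01011100
10010100
00101110
11001110
00000000
Generation 3: 20 live cells
(generation 3 grid is the final answer)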